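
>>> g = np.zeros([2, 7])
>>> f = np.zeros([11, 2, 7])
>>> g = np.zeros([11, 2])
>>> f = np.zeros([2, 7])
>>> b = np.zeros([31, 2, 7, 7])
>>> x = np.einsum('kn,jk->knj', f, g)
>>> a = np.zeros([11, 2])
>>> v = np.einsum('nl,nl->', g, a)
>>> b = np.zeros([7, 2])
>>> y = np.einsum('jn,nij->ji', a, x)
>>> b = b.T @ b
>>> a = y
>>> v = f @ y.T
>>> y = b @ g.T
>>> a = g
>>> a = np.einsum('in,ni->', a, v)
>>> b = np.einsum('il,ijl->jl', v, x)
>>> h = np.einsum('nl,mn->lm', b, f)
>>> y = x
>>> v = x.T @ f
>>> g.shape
(11, 2)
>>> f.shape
(2, 7)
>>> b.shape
(7, 11)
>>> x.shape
(2, 7, 11)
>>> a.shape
()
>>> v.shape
(11, 7, 7)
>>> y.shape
(2, 7, 11)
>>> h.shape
(11, 2)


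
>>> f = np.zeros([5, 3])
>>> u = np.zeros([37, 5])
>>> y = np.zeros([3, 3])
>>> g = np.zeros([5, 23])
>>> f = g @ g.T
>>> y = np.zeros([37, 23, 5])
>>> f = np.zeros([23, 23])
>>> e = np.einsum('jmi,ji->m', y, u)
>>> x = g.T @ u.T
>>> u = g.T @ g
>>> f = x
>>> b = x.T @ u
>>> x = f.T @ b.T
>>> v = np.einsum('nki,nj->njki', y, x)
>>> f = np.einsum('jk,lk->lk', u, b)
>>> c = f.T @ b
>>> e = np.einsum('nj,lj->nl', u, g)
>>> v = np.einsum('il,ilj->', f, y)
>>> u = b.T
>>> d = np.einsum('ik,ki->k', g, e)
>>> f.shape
(37, 23)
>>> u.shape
(23, 37)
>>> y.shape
(37, 23, 5)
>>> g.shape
(5, 23)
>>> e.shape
(23, 5)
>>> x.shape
(37, 37)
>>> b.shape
(37, 23)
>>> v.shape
()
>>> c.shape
(23, 23)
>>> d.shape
(23,)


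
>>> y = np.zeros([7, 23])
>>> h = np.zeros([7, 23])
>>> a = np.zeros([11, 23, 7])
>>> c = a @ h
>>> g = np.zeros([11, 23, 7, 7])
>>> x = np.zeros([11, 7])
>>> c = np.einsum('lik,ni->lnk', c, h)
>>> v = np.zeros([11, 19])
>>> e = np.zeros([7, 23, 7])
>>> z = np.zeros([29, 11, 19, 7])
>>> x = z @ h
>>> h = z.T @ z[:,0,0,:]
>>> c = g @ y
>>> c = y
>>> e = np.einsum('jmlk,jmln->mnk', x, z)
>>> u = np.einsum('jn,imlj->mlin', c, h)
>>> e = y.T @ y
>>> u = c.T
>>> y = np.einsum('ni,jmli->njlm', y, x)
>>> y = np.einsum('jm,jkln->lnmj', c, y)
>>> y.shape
(19, 11, 23, 7)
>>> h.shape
(7, 19, 11, 7)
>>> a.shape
(11, 23, 7)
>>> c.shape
(7, 23)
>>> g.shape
(11, 23, 7, 7)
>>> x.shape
(29, 11, 19, 23)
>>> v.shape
(11, 19)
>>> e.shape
(23, 23)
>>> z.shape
(29, 11, 19, 7)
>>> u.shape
(23, 7)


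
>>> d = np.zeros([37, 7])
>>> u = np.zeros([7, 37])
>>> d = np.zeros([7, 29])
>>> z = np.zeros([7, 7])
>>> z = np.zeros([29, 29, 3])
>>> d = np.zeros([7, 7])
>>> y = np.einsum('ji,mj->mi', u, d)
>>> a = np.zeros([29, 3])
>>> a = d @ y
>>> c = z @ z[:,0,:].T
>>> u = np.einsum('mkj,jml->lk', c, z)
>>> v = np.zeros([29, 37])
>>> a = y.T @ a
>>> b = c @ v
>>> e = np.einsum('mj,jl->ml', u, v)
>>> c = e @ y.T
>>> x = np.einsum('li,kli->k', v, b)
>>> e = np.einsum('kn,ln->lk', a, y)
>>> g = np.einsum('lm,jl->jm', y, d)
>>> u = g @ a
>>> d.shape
(7, 7)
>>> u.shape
(7, 37)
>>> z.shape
(29, 29, 3)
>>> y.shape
(7, 37)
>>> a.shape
(37, 37)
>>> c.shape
(3, 7)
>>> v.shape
(29, 37)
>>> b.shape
(29, 29, 37)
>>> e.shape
(7, 37)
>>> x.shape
(29,)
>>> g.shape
(7, 37)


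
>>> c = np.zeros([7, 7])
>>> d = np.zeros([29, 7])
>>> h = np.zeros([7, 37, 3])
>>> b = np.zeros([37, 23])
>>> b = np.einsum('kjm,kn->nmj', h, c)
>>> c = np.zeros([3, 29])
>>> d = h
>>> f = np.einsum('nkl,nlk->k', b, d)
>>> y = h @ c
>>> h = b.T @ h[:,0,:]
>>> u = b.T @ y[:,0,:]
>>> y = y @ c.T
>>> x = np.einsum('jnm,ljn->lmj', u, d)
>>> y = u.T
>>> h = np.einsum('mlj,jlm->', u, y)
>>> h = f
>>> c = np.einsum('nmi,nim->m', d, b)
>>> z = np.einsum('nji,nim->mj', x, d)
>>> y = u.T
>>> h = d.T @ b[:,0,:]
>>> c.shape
(37,)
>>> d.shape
(7, 37, 3)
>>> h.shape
(3, 37, 37)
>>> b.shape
(7, 3, 37)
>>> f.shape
(3,)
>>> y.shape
(29, 3, 37)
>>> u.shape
(37, 3, 29)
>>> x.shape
(7, 29, 37)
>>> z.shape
(3, 29)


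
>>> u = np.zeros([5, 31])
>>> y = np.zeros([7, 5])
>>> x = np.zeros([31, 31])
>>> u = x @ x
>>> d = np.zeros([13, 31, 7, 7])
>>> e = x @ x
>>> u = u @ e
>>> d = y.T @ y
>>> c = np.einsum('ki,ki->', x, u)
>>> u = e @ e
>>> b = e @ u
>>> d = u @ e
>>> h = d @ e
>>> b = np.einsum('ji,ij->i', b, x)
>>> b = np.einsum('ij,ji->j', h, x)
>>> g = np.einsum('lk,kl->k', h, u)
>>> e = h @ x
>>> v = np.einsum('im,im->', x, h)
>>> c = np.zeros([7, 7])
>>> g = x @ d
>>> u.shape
(31, 31)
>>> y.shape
(7, 5)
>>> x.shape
(31, 31)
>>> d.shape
(31, 31)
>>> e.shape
(31, 31)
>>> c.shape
(7, 7)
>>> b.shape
(31,)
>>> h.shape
(31, 31)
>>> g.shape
(31, 31)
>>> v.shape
()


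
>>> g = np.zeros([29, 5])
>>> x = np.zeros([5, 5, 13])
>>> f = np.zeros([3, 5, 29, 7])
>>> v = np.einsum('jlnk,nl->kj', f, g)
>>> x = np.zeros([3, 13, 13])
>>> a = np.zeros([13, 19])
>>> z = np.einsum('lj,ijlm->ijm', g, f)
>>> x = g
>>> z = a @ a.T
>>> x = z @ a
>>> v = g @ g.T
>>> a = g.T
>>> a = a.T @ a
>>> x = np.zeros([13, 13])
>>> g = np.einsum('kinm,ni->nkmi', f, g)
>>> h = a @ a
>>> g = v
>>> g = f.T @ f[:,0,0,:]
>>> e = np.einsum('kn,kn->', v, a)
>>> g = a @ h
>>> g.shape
(29, 29)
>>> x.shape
(13, 13)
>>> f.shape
(3, 5, 29, 7)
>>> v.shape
(29, 29)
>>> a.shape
(29, 29)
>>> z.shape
(13, 13)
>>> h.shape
(29, 29)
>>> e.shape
()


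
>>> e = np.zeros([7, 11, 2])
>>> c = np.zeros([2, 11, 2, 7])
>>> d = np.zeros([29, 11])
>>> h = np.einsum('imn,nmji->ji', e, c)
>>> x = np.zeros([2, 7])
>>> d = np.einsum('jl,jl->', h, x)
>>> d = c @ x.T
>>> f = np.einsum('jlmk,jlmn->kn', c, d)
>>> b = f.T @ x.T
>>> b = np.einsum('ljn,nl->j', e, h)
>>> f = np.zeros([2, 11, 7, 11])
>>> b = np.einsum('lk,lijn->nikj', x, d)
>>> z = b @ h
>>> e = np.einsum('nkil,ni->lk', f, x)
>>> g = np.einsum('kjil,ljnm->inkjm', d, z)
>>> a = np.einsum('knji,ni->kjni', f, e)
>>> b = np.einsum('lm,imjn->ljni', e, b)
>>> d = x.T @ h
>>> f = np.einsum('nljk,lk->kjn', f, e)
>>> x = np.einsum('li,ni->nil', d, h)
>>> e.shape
(11, 11)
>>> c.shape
(2, 11, 2, 7)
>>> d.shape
(7, 7)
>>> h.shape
(2, 7)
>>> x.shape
(2, 7, 7)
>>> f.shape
(11, 7, 2)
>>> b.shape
(11, 7, 2, 2)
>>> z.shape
(2, 11, 7, 7)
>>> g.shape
(2, 7, 2, 11, 7)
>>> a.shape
(2, 7, 11, 11)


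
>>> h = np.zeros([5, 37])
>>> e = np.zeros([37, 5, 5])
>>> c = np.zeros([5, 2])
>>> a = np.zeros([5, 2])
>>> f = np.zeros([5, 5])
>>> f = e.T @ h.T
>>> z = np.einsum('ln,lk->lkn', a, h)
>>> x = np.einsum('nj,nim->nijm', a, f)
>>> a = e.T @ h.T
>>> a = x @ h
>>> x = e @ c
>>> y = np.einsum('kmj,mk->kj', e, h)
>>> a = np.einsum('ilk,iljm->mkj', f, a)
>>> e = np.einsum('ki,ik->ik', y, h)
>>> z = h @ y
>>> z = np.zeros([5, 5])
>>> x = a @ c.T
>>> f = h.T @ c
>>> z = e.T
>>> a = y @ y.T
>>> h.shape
(5, 37)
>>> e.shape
(5, 37)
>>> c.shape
(5, 2)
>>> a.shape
(37, 37)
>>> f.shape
(37, 2)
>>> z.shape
(37, 5)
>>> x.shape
(37, 5, 5)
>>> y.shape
(37, 5)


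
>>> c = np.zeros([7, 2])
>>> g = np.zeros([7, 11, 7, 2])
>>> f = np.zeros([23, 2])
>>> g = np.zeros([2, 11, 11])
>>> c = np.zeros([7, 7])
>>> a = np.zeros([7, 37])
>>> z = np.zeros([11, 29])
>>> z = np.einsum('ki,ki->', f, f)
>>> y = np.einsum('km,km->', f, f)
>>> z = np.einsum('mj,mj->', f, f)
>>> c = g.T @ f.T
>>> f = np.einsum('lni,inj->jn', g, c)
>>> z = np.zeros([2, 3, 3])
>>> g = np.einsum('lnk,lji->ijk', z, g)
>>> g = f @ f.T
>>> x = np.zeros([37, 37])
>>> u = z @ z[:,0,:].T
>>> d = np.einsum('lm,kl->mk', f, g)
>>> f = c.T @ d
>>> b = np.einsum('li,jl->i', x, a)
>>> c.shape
(11, 11, 23)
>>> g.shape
(23, 23)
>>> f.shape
(23, 11, 23)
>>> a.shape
(7, 37)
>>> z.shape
(2, 3, 3)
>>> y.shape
()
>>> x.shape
(37, 37)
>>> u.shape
(2, 3, 2)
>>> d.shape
(11, 23)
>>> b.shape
(37,)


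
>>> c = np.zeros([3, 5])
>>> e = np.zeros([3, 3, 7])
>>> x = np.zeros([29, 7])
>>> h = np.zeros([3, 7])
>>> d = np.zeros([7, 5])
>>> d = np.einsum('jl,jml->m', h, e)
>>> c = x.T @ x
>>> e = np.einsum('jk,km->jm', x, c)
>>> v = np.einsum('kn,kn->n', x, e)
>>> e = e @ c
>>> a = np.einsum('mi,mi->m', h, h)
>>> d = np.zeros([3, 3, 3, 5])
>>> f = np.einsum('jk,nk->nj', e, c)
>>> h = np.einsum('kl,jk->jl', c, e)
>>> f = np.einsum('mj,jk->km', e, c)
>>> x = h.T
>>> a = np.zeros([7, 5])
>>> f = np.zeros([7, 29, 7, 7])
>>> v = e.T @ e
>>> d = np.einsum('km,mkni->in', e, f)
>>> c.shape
(7, 7)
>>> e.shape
(29, 7)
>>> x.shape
(7, 29)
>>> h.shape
(29, 7)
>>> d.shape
(7, 7)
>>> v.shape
(7, 7)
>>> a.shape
(7, 5)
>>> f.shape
(7, 29, 7, 7)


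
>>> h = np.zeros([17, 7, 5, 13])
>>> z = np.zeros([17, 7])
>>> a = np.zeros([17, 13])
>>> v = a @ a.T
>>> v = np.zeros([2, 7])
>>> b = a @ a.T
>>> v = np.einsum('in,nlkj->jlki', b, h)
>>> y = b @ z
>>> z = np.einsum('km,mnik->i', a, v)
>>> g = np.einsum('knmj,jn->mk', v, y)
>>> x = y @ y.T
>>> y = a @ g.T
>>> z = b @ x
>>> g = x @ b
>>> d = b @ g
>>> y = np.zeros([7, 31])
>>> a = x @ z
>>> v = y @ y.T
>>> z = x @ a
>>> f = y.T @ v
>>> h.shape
(17, 7, 5, 13)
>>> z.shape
(17, 17)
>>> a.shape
(17, 17)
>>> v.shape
(7, 7)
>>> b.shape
(17, 17)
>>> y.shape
(7, 31)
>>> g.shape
(17, 17)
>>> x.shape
(17, 17)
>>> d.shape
(17, 17)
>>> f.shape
(31, 7)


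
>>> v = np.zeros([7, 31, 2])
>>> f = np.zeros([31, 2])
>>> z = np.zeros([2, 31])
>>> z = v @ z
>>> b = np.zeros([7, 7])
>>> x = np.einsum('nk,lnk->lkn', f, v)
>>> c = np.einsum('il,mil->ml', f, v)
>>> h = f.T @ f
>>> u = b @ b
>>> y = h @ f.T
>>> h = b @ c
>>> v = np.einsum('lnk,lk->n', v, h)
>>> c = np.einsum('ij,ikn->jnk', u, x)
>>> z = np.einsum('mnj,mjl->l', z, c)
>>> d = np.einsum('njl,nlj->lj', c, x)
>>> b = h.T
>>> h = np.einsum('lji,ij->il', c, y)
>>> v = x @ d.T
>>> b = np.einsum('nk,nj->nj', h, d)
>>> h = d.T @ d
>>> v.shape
(7, 2, 2)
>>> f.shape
(31, 2)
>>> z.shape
(2,)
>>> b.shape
(2, 31)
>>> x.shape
(7, 2, 31)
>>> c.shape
(7, 31, 2)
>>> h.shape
(31, 31)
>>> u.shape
(7, 7)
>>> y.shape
(2, 31)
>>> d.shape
(2, 31)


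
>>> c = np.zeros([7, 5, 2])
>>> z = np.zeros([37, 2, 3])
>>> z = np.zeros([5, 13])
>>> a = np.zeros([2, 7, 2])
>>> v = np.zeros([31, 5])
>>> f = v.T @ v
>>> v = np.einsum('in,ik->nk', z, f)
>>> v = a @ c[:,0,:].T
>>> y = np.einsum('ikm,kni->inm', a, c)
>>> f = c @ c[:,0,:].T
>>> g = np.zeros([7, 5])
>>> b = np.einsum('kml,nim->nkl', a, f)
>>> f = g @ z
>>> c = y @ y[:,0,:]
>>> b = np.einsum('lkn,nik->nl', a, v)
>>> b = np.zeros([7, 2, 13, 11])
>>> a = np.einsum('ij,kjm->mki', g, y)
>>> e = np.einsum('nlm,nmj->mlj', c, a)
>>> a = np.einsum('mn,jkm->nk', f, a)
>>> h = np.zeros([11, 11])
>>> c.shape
(2, 5, 2)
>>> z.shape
(5, 13)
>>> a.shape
(13, 2)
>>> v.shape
(2, 7, 7)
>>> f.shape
(7, 13)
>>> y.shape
(2, 5, 2)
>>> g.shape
(7, 5)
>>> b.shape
(7, 2, 13, 11)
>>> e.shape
(2, 5, 7)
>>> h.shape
(11, 11)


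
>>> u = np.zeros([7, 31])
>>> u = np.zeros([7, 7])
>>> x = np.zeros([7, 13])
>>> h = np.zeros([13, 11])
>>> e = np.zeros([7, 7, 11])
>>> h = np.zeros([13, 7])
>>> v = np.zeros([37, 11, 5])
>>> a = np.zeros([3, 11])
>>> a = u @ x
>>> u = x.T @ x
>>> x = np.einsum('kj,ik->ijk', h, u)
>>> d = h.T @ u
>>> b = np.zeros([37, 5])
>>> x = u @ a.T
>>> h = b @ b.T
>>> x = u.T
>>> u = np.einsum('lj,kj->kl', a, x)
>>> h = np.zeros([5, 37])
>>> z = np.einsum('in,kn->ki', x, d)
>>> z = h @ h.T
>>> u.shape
(13, 7)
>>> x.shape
(13, 13)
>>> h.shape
(5, 37)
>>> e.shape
(7, 7, 11)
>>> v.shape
(37, 11, 5)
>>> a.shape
(7, 13)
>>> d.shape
(7, 13)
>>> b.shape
(37, 5)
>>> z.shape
(5, 5)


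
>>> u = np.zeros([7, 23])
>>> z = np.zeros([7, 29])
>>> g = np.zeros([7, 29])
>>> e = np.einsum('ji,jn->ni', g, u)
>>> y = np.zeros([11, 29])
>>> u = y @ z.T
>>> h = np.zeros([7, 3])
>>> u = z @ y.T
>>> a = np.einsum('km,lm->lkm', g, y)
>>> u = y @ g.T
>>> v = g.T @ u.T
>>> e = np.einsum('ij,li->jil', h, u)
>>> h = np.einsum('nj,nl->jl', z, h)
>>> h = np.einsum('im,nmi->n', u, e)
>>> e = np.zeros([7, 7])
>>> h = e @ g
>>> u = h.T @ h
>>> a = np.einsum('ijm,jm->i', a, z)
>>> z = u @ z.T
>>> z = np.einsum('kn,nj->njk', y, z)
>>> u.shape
(29, 29)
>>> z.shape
(29, 7, 11)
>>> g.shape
(7, 29)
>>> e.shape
(7, 7)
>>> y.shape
(11, 29)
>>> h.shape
(7, 29)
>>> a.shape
(11,)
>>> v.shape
(29, 11)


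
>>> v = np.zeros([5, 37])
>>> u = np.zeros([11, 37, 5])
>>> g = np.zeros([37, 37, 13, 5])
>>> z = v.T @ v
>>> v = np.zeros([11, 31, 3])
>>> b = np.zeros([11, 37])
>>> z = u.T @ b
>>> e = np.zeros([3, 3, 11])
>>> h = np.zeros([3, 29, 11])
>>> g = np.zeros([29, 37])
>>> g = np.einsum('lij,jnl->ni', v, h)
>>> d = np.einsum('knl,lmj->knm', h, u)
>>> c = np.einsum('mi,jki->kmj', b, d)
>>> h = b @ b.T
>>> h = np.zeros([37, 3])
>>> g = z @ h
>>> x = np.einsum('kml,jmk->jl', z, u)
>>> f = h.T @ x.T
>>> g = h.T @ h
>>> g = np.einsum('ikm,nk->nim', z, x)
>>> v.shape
(11, 31, 3)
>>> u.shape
(11, 37, 5)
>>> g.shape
(11, 5, 37)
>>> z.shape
(5, 37, 37)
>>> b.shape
(11, 37)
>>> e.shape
(3, 3, 11)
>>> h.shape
(37, 3)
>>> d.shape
(3, 29, 37)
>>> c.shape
(29, 11, 3)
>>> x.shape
(11, 37)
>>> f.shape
(3, 11)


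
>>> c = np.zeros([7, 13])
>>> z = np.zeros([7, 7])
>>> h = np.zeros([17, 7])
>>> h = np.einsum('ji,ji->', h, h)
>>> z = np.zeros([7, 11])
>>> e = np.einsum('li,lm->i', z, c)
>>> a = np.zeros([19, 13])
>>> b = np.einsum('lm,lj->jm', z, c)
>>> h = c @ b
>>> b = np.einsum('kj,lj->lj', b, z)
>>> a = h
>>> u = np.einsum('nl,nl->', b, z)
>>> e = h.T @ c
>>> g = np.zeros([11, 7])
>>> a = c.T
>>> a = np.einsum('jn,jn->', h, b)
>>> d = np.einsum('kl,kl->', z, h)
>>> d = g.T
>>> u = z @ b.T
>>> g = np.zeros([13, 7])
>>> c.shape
(7, 13)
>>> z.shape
(7, 11)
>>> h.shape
(7, 11)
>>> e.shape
(11, 13)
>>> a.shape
()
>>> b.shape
(7, 11)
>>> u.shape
(7, 7)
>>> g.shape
(13, 7)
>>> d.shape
(7, 11)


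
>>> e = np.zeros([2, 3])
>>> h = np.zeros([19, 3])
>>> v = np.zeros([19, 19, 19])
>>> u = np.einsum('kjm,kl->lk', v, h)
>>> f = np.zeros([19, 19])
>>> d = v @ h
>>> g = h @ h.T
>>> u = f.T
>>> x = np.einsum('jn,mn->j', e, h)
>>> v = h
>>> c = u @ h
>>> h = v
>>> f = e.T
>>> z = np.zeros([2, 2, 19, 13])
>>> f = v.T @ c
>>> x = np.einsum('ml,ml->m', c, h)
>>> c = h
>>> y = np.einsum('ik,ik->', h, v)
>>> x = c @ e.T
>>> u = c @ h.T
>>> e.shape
(2, 3)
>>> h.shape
(19, 3)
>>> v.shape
(19, 3)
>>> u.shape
(19, 19)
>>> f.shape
(3, 3)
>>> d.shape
(19, 19, 3)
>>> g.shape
(19, 19)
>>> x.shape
(19, 2)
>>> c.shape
(19, 3)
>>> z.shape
(2, 2, 19, 13)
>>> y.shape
()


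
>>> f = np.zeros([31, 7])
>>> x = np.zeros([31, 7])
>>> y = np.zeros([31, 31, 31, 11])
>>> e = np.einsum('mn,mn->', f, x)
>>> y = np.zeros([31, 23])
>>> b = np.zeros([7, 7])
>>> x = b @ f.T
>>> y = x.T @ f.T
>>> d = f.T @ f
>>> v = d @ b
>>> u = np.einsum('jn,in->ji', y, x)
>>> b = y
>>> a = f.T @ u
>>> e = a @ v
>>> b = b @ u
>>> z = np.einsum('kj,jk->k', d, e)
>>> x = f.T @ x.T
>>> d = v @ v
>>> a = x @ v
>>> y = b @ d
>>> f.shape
(31, 7)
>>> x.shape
(7, 7)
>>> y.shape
(31, 7)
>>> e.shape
(7, 7)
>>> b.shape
(31, 7)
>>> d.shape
(7, 7)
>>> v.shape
(7, 7)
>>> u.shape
(31, 7)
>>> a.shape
(7, 7)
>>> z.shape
(7,)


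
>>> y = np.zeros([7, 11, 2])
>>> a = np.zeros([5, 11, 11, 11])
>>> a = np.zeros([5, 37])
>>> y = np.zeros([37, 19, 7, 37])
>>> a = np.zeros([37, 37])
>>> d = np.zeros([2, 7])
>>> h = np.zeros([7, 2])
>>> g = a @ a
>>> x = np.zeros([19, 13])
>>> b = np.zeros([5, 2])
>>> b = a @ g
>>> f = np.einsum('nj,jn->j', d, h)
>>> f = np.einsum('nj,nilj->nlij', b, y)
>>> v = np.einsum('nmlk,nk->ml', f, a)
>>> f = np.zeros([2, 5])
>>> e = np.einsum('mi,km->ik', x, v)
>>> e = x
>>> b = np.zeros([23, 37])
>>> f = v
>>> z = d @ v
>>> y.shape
(37, 19, 7, 37)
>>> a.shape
(37, 37)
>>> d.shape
(2, 7)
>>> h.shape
(7, 2)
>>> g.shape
(37, 37)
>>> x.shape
(19, 13)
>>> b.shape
(23, 37)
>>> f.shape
(7, 19)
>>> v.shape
(7, 19)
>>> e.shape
(19, 13)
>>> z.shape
(2, 19)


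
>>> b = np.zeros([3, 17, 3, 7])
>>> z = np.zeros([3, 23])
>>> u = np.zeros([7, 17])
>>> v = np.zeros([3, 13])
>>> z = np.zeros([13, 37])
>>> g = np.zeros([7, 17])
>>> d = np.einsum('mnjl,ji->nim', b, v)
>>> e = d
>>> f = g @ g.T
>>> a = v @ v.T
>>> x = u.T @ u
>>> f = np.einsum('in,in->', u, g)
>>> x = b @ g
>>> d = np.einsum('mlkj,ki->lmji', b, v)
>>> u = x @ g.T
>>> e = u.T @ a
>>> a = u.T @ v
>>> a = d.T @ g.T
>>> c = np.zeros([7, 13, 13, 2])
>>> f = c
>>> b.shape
(3, 17, 3, 7)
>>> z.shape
(13, 37)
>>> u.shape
(3, 17, 3, 7)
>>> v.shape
(3, 13)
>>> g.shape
(7, 17)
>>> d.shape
(17, 3, 7, 13)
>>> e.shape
(7, 3, 17, 3)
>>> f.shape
(7, 13, 13, 2)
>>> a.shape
(13, 7, 3, 7)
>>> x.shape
(3, 17, 3, 17)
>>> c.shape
(7, 13, 13, 2)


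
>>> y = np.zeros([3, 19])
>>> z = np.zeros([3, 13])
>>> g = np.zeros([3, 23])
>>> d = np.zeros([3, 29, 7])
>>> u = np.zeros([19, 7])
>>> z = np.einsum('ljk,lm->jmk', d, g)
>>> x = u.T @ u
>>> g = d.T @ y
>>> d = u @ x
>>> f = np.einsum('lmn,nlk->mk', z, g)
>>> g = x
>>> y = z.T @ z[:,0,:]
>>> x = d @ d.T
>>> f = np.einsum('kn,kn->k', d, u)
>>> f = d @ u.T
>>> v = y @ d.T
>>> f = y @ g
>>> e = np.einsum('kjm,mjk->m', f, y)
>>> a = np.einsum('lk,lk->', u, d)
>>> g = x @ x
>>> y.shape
(7, 23, 7)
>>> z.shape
(29, 23, 7)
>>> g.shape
(19, 19)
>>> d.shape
(19, 7)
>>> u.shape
(19, 7)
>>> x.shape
(19, 19)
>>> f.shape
(7, 23, 7)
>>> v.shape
(7, 23, 19)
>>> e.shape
(7,)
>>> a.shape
()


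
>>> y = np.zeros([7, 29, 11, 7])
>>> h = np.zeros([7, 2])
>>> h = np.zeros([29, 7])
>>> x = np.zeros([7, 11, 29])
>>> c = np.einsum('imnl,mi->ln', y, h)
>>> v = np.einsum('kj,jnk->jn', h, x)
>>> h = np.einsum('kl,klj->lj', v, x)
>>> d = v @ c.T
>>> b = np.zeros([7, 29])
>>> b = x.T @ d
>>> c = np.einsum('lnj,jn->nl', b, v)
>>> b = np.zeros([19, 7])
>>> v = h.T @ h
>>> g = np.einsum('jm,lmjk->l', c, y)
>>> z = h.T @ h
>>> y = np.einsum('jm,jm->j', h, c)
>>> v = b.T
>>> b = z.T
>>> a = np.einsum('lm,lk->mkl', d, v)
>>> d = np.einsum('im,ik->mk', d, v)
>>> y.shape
(11,)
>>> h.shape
(11, 29)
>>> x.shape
(7, 11, 29)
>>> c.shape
(11, 29)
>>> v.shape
(7, 19)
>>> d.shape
(7, 19)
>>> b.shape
(29, 29)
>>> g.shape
(7,)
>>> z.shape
(29, 29)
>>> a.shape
(7, 19, 7)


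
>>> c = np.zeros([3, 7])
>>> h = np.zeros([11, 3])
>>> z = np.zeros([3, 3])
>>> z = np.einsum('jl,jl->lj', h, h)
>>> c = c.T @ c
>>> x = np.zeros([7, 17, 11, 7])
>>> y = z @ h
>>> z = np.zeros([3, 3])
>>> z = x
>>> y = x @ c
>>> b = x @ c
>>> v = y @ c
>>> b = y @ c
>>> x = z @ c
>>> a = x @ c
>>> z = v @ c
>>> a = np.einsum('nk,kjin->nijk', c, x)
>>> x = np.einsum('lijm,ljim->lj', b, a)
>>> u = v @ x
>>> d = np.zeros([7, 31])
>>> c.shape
(7, 7)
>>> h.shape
(11, 3)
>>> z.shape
(7, 17, 11, 7)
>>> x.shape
(7, 11)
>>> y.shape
(7, 17, 11, 7)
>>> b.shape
(7, 17, 11, 7)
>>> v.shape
(7, 17, 11, 7)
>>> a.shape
(7, 11, 17, 7)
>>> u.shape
(7, 17, 11, 11)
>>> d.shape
(7, 31)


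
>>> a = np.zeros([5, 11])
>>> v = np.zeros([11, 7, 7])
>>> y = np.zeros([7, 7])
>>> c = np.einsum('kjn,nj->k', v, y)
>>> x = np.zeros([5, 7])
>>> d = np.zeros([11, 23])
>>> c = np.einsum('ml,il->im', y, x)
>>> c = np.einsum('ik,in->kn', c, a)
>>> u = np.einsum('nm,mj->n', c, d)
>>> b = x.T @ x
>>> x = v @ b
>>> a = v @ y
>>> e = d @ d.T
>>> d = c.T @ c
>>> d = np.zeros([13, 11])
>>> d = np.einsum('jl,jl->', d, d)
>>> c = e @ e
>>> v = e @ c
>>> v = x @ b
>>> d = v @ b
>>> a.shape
(11, 7, 7)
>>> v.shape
(11, 7, 7)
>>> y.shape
(7, 7)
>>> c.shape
(11, 11)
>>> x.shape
(11, 7, 7)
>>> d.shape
(11, 7, 7)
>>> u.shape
(7,)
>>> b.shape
(7, 7)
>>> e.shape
(11, 11)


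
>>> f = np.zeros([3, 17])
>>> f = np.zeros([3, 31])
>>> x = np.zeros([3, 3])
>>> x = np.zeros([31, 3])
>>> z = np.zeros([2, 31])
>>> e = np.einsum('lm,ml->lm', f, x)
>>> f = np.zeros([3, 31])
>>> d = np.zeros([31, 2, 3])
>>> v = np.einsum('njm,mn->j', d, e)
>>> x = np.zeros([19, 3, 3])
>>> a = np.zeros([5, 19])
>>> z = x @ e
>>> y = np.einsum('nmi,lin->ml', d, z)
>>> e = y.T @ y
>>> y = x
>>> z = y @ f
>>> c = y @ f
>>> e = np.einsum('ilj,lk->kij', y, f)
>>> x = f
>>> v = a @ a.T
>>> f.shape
(3, 31)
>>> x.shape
(3, 31)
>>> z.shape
(19, 3, 31)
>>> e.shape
(31, 19, 3)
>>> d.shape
(31, 2, 3)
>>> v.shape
(5, 5)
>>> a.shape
(5, 19)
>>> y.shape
(19, 3, 3)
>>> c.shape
(19, 3, 31)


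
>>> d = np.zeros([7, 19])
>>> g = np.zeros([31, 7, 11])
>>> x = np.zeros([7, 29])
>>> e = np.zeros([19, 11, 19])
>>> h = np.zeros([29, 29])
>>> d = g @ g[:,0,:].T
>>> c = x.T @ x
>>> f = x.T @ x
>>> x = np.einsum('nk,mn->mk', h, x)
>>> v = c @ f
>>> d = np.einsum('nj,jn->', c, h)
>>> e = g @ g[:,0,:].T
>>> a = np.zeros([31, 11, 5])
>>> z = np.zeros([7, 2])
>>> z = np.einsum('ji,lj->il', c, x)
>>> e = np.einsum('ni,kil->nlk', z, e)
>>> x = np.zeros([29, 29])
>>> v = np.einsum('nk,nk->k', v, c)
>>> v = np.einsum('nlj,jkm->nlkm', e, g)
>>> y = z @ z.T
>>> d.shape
()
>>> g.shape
(31, 7, 11)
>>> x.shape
(29, 29)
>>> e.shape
(29, 31, 31)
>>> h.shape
(29, 29)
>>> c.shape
(29, 29)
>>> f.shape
(29, 29)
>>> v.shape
(29, 31, 7, 11)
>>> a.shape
(31, 11, 5)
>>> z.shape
(29, 7)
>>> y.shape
(29, 29)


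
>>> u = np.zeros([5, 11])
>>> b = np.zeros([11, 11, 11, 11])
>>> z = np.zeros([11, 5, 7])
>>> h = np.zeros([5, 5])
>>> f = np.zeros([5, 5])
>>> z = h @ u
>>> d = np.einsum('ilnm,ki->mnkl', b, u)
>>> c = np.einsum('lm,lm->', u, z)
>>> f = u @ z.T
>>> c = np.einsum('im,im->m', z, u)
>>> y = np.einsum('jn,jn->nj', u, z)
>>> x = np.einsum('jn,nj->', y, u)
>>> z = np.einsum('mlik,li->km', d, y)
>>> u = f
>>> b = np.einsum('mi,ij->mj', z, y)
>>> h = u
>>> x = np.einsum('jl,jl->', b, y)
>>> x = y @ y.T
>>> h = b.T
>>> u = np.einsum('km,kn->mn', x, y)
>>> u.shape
(11, 5)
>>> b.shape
(11, 5)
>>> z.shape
(11, 11)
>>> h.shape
(5, 11)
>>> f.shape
(5, 5)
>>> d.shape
(11, 11, 5, 11)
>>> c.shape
(11,)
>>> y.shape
(11, 5)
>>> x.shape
(11, 11)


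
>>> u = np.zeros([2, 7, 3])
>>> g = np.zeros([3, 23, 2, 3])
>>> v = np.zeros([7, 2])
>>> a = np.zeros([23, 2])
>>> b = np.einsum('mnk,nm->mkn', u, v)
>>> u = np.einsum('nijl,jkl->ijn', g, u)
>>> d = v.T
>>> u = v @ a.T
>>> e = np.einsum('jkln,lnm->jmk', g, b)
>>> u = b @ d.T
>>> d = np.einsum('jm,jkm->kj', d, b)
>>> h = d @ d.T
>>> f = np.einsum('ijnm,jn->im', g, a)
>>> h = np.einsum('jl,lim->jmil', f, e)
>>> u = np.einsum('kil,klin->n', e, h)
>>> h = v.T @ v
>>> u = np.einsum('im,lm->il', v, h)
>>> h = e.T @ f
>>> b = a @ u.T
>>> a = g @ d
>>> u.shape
(7, 2)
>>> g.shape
(3, 23, 2, 3)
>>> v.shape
(7, 2)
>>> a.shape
(3, 23, 2, 2)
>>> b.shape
(23, 7)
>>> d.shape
(3, 2)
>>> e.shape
(3, 7, 23)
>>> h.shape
(23, 7, 3)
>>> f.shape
(3, 3)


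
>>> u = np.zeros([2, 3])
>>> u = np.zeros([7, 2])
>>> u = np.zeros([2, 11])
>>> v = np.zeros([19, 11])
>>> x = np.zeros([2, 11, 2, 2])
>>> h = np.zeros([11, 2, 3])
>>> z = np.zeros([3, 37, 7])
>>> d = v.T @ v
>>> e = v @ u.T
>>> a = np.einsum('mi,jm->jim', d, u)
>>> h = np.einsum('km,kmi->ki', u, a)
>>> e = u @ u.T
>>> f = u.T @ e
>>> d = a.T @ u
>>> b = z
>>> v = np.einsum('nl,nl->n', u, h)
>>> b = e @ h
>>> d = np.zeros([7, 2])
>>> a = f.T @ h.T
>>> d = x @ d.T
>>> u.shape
(2, 11)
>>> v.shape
(2,)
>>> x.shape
(2, 11, 2, 2)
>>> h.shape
(2, 11)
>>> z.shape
(3, 37, 7)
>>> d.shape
(2, 11, 2, 7)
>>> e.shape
(2, 2)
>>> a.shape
(2, 2)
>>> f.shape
(11, 2)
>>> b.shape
(2, 11)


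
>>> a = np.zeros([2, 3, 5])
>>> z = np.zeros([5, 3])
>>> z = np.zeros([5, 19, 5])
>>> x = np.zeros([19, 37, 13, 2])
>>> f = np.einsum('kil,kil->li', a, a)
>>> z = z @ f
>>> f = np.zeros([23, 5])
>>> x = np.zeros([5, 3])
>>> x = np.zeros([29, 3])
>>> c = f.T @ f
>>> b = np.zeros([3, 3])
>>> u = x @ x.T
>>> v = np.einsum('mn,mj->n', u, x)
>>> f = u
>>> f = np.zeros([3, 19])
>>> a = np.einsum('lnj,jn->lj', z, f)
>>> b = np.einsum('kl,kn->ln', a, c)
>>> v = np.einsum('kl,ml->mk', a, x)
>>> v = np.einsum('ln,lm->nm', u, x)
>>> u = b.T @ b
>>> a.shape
(5, 3)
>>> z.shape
(5, 19, 3)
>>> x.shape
(29, 3)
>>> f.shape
(3, 19)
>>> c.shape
(5, 5)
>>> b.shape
(3, 5)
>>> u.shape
(5, 5)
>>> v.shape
(29, 3)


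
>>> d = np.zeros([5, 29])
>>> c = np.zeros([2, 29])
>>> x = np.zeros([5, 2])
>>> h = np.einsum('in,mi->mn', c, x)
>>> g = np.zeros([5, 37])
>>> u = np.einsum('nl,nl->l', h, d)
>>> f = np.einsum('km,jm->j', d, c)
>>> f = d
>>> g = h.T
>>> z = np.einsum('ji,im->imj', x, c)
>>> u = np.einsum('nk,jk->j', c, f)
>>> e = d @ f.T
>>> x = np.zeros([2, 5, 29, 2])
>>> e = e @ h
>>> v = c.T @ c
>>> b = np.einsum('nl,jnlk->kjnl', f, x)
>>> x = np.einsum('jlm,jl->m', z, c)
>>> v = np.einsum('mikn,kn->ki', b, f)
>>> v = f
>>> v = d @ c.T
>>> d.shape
(5, 29)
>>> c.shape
(2, 29)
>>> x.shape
(5,)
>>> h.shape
(5, 29)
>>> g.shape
(29, 5)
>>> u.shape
(5,)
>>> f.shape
(5, 29)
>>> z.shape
(2, 29, 5)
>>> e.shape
(5, 29)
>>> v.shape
(5, 2)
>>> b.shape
(2, 2, 5, 29)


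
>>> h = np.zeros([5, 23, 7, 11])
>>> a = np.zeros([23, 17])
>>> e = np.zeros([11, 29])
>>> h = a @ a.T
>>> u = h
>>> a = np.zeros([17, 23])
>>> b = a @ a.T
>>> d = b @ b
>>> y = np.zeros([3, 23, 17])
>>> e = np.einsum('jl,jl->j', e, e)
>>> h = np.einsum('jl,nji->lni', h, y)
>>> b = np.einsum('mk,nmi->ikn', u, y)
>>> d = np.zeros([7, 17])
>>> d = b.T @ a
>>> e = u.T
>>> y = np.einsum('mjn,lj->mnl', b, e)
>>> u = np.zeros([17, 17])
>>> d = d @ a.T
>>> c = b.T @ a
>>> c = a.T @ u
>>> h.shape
(23, 3, 17)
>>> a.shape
(17, 23)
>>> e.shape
(23, 23)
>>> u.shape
(17, 17)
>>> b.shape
(17, 23, 3)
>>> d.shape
(3, 23, 17)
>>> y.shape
(17, 3, 23)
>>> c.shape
(23, 17)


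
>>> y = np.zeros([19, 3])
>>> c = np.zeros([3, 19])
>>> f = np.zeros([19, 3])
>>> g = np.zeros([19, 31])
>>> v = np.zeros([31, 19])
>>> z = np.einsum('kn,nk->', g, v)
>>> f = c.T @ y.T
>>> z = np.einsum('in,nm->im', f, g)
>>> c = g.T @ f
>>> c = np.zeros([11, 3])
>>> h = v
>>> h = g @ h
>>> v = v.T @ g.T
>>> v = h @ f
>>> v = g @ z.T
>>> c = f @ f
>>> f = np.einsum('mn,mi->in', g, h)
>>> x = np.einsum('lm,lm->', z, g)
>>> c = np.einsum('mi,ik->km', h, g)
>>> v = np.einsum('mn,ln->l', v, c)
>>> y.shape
(19, 3)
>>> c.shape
(31, 19)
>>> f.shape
(19, 31)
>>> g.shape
(19, 31)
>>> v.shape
(31,)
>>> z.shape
(19, 31)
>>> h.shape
(19, 19)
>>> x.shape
()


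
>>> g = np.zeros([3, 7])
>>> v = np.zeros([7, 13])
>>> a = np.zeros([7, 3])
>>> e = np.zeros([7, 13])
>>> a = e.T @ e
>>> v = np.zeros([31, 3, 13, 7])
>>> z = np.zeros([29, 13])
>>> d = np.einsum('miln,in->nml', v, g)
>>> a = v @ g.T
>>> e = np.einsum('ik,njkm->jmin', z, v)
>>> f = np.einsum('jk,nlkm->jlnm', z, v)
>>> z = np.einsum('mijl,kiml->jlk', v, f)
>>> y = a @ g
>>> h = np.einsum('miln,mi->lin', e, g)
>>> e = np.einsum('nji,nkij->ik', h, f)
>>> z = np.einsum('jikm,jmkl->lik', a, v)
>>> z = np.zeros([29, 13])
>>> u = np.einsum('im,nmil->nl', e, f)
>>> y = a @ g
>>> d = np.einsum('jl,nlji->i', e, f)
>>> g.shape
(3, 7)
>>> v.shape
(31, 3, 13, 7)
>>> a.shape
(31, 3, 13, 3)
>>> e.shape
(31, 3)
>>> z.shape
(29, 13)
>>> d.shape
(7,)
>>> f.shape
(29, 3, 31, 7)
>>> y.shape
(31, 3, 13, 7)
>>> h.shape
(29, 7, 31)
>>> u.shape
(29, 7)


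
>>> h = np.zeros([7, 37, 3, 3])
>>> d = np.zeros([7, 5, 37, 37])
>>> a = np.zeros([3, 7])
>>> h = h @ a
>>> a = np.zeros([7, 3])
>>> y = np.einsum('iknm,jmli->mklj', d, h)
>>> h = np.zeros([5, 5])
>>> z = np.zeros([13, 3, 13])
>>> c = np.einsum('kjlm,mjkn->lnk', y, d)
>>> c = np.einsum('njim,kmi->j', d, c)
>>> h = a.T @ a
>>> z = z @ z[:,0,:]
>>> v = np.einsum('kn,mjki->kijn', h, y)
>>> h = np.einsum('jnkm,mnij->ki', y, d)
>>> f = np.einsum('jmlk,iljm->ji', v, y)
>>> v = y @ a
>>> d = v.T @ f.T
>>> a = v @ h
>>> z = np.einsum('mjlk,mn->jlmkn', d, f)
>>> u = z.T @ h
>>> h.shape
(3, 37)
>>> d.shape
(3, 3, 5, 3)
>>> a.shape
(37, 5, 3, 37)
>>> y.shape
(37, 5, 3, 7)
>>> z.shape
(3, 5, 3, 3, 37)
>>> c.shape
(5,)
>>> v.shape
(37, 5, 3, 3)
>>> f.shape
(3, 37)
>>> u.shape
(37, 3, 3, 5, 37)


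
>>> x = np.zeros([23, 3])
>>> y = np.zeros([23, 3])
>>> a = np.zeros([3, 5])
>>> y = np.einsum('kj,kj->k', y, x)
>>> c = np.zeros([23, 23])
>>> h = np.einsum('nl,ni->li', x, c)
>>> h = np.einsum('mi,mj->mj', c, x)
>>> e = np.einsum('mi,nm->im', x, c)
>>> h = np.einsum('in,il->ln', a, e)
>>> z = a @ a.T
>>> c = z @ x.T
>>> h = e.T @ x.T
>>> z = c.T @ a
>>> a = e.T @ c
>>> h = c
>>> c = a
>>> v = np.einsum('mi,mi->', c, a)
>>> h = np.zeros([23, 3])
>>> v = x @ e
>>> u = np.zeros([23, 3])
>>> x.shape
(23, 3)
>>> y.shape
(23,)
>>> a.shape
(23, 23)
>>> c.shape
(23, 23)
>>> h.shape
(23, 3)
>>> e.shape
(3, 23)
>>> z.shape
(23, 5)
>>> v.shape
(23, 23)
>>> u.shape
(23, 3)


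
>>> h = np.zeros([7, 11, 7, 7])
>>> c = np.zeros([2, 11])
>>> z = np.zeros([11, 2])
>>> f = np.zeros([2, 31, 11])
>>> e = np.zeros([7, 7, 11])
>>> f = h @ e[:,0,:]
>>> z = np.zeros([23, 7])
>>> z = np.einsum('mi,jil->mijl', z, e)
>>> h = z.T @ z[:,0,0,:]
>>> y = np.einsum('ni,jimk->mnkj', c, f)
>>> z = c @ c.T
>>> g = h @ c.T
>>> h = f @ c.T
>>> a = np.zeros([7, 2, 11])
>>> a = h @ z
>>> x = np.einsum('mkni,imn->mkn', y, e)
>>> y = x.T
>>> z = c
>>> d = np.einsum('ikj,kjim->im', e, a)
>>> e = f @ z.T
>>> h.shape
(7, 11, 7, 2)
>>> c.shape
(2, 11)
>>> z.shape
(2, 11)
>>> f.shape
(7, 11, 7, 11)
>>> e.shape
(7, 11, 7, 2)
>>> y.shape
(11, 2, 7)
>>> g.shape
(11, 7, 7, 2)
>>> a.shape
(7, 11, 7, 2)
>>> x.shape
(7, 2, 11)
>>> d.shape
(7, 2)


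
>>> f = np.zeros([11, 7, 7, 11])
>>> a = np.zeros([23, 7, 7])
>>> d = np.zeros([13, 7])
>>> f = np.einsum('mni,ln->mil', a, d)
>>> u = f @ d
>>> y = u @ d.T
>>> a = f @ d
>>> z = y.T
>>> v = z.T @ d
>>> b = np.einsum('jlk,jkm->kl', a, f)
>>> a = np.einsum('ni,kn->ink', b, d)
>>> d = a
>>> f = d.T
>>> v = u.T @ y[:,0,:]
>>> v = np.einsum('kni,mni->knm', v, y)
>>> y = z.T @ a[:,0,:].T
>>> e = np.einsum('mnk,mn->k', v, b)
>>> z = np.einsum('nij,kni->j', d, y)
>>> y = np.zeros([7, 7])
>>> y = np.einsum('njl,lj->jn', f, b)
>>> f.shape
(13, 7, 7)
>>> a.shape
(7, 7, 13)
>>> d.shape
(7, 7, 13)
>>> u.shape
(23, 7, 7)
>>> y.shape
(7, 13)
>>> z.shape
(13,)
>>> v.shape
(7, 7, 23)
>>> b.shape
(7, 7)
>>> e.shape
(23,)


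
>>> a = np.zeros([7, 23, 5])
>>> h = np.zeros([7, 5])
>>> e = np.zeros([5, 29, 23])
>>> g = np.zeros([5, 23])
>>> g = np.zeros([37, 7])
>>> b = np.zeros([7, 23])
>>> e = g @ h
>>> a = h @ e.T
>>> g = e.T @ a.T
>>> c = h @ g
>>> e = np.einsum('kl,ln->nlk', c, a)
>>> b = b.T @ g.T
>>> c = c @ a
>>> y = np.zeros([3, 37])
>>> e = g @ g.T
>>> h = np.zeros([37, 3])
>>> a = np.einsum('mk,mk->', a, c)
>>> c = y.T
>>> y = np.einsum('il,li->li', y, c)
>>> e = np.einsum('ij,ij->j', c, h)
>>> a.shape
()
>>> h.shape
(37, 3)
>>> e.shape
(3,)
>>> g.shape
(5, 7)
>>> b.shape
(23, 5)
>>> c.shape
(37, 3)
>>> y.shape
(37, 3)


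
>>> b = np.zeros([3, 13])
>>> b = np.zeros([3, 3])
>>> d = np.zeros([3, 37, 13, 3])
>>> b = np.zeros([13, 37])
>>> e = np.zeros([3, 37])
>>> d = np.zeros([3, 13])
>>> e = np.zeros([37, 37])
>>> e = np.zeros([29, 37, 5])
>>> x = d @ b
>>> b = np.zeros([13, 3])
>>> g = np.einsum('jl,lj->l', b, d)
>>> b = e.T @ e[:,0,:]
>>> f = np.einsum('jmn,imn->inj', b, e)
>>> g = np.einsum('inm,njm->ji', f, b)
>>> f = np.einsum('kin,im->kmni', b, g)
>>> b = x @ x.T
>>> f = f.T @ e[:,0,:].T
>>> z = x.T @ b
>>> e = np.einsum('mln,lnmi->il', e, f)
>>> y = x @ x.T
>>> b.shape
(3, 3)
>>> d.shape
(3, 13)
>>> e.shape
(29, 37)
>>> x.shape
(3, 37)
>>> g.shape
(37, 29)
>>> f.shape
(37, 5, 29, 29)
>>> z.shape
(37, 3)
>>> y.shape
(3, 3)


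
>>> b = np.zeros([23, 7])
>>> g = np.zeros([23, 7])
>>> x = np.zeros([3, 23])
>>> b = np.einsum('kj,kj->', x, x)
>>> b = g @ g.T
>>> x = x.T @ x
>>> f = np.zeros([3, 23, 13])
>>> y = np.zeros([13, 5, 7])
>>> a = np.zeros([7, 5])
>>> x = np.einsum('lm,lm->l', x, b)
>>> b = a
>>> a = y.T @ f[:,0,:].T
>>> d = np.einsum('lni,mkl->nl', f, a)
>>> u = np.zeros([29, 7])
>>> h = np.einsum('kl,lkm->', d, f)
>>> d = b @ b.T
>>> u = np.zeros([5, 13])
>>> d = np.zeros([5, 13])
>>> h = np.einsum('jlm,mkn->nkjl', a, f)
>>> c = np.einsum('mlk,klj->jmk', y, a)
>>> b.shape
(7, 5)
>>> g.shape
(23, 7)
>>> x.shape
(23,)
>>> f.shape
(3, 23, 13)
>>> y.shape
(13, 5, 7)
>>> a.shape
(7, 5, 3)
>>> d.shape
(5, 13)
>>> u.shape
(5, 13)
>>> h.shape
(13, 23, 7, 5)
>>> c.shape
(3, 13, 7)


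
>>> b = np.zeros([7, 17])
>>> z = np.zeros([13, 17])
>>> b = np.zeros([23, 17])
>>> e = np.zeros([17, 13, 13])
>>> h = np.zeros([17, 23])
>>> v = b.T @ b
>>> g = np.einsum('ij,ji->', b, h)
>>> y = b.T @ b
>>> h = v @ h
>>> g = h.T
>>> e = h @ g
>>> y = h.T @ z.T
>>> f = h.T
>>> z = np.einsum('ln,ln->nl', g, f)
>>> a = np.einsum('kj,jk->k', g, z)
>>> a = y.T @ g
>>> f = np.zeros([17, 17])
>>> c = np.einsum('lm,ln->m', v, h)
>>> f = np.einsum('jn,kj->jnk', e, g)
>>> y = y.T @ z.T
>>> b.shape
(23, 17)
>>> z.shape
(17, 23)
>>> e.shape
(17, 17)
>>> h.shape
(17, 23)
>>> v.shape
(17, 17)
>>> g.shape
(23, 17)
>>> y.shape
(13, 17)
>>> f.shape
(17, 17, 23)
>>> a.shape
(13, 17)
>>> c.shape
(17,)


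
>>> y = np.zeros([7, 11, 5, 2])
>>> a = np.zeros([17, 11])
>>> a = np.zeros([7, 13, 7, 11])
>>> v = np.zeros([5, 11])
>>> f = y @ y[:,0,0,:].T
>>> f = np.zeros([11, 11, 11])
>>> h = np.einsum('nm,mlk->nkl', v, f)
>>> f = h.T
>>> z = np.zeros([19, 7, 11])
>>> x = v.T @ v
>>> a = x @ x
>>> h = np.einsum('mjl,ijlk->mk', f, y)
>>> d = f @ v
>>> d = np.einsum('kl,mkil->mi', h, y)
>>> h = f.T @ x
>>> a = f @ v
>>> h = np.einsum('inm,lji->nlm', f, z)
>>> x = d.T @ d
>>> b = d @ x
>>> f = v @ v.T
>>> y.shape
(7, 11, 5, 2)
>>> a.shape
(11, 11, 11)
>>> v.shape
(5, 11)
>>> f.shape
(5, 5)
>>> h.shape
(11, 19, 5)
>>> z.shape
(19, 7, 11)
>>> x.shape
(5, 5)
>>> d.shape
(7, 5)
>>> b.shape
(7, 5)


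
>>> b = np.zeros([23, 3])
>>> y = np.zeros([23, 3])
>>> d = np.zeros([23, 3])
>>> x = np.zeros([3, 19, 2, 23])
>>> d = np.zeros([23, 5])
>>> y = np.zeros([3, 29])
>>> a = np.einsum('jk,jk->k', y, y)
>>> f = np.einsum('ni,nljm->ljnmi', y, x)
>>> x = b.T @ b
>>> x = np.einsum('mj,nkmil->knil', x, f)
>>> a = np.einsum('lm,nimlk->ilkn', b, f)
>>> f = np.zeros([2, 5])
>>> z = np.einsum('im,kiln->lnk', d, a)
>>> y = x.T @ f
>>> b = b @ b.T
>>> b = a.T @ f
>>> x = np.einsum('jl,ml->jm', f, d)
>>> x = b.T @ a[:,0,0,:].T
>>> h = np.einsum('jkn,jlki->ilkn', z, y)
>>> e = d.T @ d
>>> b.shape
(19, 29, 23, 5)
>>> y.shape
(29, 23, 19, 5)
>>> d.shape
(23, 5)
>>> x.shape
(5, 23, 29, 2)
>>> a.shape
(2, 23, 29, 19)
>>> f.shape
(2, 5)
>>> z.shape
(29, 19, 2)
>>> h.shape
(5, 23, 19, 2)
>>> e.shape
(5, 5)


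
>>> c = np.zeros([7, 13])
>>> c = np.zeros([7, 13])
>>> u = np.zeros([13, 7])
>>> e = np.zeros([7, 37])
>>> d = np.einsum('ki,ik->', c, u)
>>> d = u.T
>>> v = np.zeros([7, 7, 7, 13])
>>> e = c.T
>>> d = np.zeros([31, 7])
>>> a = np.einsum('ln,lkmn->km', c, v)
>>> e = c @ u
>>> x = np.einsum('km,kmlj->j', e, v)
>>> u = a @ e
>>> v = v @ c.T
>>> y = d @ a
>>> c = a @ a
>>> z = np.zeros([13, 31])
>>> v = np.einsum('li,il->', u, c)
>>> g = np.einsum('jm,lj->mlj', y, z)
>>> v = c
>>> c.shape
(7, 7)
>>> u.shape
(7, 7)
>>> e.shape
(7, 7)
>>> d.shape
(31, 7)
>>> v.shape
(7, 7)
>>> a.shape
(7, 7)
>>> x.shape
(13,)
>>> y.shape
(31, 7)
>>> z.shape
(13, 31)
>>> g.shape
(7, 13, 31)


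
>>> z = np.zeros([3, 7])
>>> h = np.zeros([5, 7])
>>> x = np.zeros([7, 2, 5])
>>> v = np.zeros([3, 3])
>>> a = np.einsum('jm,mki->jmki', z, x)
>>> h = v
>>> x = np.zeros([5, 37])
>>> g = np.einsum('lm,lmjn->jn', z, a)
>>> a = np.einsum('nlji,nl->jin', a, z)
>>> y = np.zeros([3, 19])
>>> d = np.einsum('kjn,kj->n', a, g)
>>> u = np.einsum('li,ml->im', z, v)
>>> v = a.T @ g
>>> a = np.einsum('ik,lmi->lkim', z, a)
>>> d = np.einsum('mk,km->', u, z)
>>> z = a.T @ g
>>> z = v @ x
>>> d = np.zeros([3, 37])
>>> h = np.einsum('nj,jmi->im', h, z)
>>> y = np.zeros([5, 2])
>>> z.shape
(3, 5, 37)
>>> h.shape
(37, 5)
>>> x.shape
(5, 37)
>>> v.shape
(3, 5, 5)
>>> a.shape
(2, 7, 3, 5)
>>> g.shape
(2, 5)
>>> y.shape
(5, 2)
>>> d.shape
(3, 37)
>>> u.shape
(7, 3)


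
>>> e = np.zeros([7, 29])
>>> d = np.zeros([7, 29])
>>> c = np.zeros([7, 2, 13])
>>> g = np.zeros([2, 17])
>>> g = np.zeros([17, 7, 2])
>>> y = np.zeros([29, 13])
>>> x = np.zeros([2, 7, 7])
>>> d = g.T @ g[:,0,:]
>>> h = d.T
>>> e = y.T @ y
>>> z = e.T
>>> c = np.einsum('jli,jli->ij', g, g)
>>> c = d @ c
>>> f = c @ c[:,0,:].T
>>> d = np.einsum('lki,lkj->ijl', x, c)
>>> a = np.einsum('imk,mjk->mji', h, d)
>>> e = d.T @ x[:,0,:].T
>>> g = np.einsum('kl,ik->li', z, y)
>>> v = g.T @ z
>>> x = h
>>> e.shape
(2, 17, 2)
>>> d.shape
(7, 17, 2)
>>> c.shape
(2, 7, 17)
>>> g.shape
(13, 29)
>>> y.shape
(29, 13)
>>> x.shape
(2, 7, 2)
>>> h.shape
(2, 7, 2)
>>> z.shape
(13, 13)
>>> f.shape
(2, 7, 2)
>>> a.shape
(7, 17, 2)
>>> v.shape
(29, 13)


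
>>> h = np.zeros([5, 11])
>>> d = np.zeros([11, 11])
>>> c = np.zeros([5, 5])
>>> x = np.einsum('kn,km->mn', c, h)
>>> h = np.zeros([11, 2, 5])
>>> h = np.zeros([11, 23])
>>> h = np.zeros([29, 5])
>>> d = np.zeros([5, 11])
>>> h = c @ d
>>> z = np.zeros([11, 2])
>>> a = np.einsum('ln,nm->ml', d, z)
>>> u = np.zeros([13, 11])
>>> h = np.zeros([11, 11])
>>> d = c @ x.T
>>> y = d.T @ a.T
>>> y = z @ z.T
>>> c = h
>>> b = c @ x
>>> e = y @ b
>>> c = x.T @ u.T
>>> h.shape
(11, 11)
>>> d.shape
(5, 11)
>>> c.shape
(5, 13)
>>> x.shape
(11, 5)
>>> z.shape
(11, 2)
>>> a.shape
(2, 5)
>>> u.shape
(13, 11)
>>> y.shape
(11, 11)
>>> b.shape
(11, 5)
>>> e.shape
(11, 5)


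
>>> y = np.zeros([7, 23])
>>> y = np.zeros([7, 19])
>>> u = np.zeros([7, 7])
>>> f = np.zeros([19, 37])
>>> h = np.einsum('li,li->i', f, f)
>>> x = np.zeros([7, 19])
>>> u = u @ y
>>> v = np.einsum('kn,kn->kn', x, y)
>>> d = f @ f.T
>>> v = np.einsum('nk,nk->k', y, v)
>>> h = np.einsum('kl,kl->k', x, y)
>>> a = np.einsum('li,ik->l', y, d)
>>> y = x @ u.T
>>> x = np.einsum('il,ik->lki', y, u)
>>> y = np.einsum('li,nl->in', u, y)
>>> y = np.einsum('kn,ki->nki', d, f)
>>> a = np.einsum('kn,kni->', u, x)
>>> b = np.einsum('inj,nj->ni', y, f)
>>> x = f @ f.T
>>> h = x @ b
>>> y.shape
(19, 19, 37)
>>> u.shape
(7, 19)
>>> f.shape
(19, 37)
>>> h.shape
(19, 19)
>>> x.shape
(19, 19)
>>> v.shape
(19,)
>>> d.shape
(19, 19)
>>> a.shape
()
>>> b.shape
(19, 19)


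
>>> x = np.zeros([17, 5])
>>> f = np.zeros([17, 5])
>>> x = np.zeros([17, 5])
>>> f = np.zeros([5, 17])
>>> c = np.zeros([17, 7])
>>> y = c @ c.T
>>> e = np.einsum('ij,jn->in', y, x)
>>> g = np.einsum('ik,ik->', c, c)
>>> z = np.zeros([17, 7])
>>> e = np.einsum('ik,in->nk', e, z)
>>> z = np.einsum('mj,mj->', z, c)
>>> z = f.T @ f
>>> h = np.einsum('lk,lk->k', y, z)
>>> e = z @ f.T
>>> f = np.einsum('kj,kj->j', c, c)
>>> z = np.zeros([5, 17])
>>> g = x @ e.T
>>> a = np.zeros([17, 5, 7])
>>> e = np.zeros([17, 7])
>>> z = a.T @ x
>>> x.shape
(17, 5)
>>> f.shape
(7,)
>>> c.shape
(17, 7)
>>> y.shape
(17, 17)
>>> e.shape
(17, 7)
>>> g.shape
(17, 17)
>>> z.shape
(7, 5, 5)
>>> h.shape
(17,)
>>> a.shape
(17, 5, 7)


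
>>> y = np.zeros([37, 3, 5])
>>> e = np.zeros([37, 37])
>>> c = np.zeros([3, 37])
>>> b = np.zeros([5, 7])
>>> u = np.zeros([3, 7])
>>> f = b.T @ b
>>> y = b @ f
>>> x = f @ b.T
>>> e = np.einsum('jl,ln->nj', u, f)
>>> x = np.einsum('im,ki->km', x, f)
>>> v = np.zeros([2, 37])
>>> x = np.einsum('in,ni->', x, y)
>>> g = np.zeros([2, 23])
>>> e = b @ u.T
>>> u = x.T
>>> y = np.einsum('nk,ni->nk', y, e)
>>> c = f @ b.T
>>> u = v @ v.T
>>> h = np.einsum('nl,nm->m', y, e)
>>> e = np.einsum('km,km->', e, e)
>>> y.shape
(5, 7)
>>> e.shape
()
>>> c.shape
(7, 5)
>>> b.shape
(5, 7)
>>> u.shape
(2, 2)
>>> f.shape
(7, 7)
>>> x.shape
()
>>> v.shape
(2, 37)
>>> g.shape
(2, 23)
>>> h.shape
(3,)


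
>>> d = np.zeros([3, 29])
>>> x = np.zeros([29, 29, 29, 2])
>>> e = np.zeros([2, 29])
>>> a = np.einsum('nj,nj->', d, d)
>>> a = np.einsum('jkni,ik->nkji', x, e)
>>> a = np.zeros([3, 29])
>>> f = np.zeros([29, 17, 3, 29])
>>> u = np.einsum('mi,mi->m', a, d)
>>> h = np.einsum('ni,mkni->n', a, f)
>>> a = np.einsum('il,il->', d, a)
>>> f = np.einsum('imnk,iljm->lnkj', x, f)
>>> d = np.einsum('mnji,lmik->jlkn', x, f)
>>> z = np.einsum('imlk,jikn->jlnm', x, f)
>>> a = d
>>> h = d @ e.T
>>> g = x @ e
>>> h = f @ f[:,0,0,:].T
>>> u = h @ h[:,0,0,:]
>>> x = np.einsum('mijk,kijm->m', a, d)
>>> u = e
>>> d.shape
(29, 17, 3, 29)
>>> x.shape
(29,)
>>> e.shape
(2, 29)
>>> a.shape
(29, 17, 3, 29)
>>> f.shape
(17, 29, 2, 3)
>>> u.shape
(2, 29)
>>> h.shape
(17, 29, 2, 17)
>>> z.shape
(17, 29, 3, 29)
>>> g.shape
(29, 29, 29, 29)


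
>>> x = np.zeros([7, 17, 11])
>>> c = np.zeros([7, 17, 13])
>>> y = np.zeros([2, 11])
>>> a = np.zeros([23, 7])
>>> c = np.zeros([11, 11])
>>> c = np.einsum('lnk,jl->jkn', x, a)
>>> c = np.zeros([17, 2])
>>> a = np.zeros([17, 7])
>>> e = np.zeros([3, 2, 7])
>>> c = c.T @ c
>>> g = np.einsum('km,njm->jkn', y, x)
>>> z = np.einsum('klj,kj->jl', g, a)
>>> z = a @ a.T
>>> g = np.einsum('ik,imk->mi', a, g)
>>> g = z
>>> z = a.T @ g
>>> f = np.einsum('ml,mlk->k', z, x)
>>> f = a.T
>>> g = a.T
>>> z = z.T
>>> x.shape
(7, 17, 11)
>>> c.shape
(2, 2)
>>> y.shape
(2, 11)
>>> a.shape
(17, 7)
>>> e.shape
(3, 2, 7)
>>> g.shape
(7, 17)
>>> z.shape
(17, 7)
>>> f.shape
(7, 17)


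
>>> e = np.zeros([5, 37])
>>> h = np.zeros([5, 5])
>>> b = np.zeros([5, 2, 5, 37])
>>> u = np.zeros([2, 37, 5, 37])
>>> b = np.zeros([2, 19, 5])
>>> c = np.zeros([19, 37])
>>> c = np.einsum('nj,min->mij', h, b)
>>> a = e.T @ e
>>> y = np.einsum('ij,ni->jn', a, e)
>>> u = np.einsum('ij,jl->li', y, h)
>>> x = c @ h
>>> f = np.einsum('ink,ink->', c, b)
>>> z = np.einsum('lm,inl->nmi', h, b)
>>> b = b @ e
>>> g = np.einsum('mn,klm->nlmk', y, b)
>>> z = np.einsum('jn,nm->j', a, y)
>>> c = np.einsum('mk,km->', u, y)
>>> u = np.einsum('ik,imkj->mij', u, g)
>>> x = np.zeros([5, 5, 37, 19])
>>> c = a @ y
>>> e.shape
(5, 37)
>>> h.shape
(5, 5)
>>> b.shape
(2, 19, 37)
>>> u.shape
(19, 5, 2)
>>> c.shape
(37, 5)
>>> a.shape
(37, 37)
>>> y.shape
(37, 5)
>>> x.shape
(5, 5, 37, 19)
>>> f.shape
()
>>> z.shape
(37,)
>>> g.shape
(5, 19, 37, 2)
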